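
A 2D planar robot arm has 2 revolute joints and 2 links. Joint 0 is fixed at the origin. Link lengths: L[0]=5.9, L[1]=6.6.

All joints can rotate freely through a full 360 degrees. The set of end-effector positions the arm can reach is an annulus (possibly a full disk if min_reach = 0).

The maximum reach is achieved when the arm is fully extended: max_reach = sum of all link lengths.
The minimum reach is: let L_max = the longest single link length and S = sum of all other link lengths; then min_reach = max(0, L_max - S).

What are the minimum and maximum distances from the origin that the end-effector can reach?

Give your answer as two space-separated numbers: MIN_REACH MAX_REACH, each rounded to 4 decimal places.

Answer: 0.7000 12.5000

Derivation:
Link lengths: [5.9, 6.6]
max_reach = 5.9 + 6.6 = 12.5
L_max = max([5.9, 6.6]) = 6.6
S (sum of others) = 12.5 - 6.6 = 5.9
min_reach = max(0, 6.6 - 5.9) = max(0, 0.7) = 0.7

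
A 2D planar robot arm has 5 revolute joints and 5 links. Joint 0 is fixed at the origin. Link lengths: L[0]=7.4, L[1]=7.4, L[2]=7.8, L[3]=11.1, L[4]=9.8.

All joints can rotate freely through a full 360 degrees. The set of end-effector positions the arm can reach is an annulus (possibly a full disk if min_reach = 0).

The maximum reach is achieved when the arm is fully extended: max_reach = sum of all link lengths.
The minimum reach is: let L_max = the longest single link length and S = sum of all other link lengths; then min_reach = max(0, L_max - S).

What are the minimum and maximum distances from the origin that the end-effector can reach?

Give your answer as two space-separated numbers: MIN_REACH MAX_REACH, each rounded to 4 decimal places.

Answer: 0.0000 43.5000

Derivation:
Link lengths: [7.4, 7.4, 7.8, 11.1, 9.8]
max_reach = 7.4 + 7.4 + 7.8 + 11.1 + 9.8 = 43.5
L_max = max([7.4, 7.4, 7.8, 11.1, 9.8]) = 11.1
S (sum of others) = 43.5 - 11.1 = 32.4
min_reach = max(0, 11.1 - 32.4) = max(0, -21.3) = 0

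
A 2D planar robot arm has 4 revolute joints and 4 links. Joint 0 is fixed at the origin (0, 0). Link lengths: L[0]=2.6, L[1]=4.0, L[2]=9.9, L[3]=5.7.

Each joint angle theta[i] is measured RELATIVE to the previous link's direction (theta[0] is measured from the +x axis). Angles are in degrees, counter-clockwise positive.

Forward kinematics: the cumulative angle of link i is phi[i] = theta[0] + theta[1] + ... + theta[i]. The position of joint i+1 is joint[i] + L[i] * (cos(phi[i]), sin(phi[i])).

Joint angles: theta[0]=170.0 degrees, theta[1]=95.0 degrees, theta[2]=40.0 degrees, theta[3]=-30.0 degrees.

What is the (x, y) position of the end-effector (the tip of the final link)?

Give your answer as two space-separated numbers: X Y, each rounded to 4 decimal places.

joint[0] = (0.0000, 0.0000)  (base)
link 0: phi[0] = 170 = 170 deg
  cos(170 deg) = -0.9848, sin(170 deg) = 0.1736
  joint[1] = (0.0000, 0.0000) + 2.6 * (-0.9848, 0.1736) = (0.0000 + -2.5605, 0.0000 + 0.4515) = (-2.5605, 0.4515)
link 1: phi[1] = 170 + 95 = 265 deg
  cos(265 deg) = -0.0872, sin(265 deg) = -0.9962
  joint[2] = (-2.5605, 0.4515) + 4 * (-0.0872, -0.9962) = (-2.5605 + -0.3486, 0.4515 + -3.9848) = (-2.9091, -3.5333)
link 2: phi[2] = 170 + 95 + 40 = 305 deg
  cos(305 deg) = 0.5736, sin(305 deg) = -0.8192
  joint[3] = (-2.9091, -3.5333) + 9.9 * (0.5736, -0.8192) = (-2.9091 + 5.6784, -3.5333 + -8.1096) = (2.7693, -11.6429)
link 3: phi[3] = 170 + 95 + 40 + -30 = 275 deg
  cos(275 deg) = 0.0872, sin(275 deg) = -0.9962
  joint[4] = (2.7693, -11.6429) + 5.7 * (0.0872, -0.9962) = (2.7693 + 0.4968, -11.6429 + -5.6783) = (3.2661, -17.3212)
End effector: (3.2661, -17.3212)

Answer: 3.2661 -17.3212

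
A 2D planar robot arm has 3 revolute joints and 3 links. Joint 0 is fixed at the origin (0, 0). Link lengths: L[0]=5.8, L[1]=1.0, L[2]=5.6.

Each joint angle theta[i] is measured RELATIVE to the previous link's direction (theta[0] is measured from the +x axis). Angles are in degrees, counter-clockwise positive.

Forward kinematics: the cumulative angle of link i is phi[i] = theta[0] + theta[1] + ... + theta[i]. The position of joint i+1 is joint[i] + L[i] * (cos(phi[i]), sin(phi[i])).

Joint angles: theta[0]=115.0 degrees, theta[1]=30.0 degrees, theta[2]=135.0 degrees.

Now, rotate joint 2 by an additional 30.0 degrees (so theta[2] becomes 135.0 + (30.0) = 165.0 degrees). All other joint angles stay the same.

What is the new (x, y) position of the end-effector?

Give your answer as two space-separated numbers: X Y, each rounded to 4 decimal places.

joint[0] = (0.0000, 0.0000)  (base)
link 0: phi[0] = 115 = 115 deg
  cos(115 deg) = -0.4226, sin(115 deg) = 0.9063
  joint[1] = (0.0000, 0.0000) + 5.8 * (-0.4226, 0.9063) = (0.0000 + -2.4512, 0.0000 + 5.2566) = (-2.4512, 5.2566)
link 1: phi[1] = 115 + 30 = 145 deg
  cos(145 deg) = -0.8192, sin(145 deg) = 0.5736
  joint[2] = (-2.4512, 5.2566) + 1 * (-0.8192, 0.5736) = (-2.4512 + -0.8192, 5.2566 + 0.5736) = (-3.2703, 5.8302)
link 2: phi[2] = 115 + 30 + 165 = 310 deg
  cos(310 deg) = 0.6428, sin(310 deg) = -0.7660
  joint[3] = (-3.2703, 5.8302) + 5.6 * (0.6428, -0.7660) = (-3.2703 + 3.5996, 5.8302 + -4.2898) = (0.3293, 1.5403)
End effector: (0.3293, 1.5403)

Answer: 0.3293 1.5403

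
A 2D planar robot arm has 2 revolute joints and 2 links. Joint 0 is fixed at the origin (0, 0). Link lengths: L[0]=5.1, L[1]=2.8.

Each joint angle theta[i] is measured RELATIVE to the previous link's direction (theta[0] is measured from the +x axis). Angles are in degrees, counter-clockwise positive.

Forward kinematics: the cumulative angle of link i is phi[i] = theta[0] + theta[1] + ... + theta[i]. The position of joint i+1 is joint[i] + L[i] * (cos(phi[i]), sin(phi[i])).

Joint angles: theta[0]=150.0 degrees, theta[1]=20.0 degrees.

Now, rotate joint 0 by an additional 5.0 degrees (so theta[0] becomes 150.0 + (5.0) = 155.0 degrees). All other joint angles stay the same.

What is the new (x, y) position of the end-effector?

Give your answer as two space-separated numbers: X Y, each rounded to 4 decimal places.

joint[0] = (0.0000, 0.0000)  (base)
link 0: phi[0] = 155 = 155 deg
  cos(155 deg) = -0.9063, sin(155 deg) = 0.4226
  joint[1] = (0.0000, 0.0000) + 5.1 * (-0.9063, 0.4226) = (0.0000 + -4.6222, 0.0000 + 2.1554) = (-4.6222, 2.1554)
link 1: phi[1] = 155 + 20 = 175 deg
  cos(175 deg) = -0.9962, sin(175 deg) = 0.0872
  joint[2] = (-4.6222, 2.1554) + 2.8 * (-0.9962, 0.0872) = (-4.6222 + -2.7893, 2.1554 + 0.2440) = (-7.4115, 2.3994)
End effector: (-7.4115, 2.3994)

Answer: -7.4115 2.3994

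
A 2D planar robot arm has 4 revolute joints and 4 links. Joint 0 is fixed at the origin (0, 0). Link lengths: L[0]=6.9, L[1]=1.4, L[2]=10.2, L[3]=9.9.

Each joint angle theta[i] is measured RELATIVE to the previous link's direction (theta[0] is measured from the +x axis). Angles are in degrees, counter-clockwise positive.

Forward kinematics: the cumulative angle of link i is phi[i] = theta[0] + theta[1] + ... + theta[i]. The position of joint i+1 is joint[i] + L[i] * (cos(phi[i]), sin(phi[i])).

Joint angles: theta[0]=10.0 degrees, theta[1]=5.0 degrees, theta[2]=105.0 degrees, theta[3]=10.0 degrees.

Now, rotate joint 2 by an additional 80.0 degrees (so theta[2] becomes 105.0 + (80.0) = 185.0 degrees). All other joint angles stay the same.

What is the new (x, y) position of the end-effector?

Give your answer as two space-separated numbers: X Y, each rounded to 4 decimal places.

joint[0] = (0.0000, 0.0000)  (base)
link 0: phi[0] = 10 = 10 deg
  cos(10 deg) = 0.9848, sin(10 deg) = 0.1736
  joint[1] = (0.0000, 0.0000) + 6.9 * (0.9848, 0.1736) = (0.0000 + 6.7952, 0.0000 + 1.1982) = (6.7952, 1.1982)
link 1: phi[1] = 10 + 5 = 15 deg
  cos(15 deg) = 0.9659, sin(15 deg) = 0.2588
  joint[2] = (6.7952, 1.1982) + 1.4 * (0.9659, 0.2588) = (6.7952 + 1.3523, 1.1982 + 0.3623) = (8.1475, 1.5605)
link 2: phi[2] = 10 + 5 + 185 = 200 deg
  cos(200 deg) = -0.9397, sin(200 deg) = -0.3420
  joint[3] = (8.1475, 1.5605) + 10.2 * (-0.9397, -0.3420) = (8.1475 + -9.5849, 1.5605 + -3.4886) = (-1.4374, -1.9281)
link 3: phi[3] = 10 + 5 + 185 + 10 = 210 deg
  cos(210 deg) = -0.8660, sin(210 deg) = -0.5000
  joint[4] = (-1.4374, -1.9281) + 9.9 * (-0.8660, -0.5000) = (-1.4374 + -8.5737, -1.9281 + -4.9500) = (-10.0110, -6.8781)
End effector: (-10.0110, -6.8781)

Answer: -10.0110 -6.8781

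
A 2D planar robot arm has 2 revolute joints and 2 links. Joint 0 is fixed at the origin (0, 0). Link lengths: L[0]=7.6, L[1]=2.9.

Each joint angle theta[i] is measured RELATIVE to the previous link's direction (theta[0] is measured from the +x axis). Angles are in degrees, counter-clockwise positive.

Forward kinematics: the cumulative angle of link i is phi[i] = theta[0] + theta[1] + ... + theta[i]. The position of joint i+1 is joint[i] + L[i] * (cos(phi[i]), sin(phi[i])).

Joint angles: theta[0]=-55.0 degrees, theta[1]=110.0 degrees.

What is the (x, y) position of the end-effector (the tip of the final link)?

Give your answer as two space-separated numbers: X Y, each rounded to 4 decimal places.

joint[0] = (0.0000, 0.0000)  (base)
link 0: phi[0] = -55 = -55 deg
  cos(-55 deg) = 0.5736, sin(-55 deg) = -0.8192
  joint[1] = (0.0000, 0.0000) + 7.6 * (0.5736, -0.8192) = (0.0000 + 4.3592, 0.0000 + -6.2256) = (4.3592, -6.2256)
link 1: phi[1] = -55 + 110 = 55 deg
  cos(55 deg) = 0.5736, sin(55 deg) = 0.8192
  joint[2] = (4.3592, -6.2256) + 2.9 * (0.5736, 0.8192) = (4.3592 + 1.6634, -6.2256 + 2.3755) = (6.0226, -3.8500)
End effector: (6.0226, -3.8500)

Answer: 6.0226 -3.8500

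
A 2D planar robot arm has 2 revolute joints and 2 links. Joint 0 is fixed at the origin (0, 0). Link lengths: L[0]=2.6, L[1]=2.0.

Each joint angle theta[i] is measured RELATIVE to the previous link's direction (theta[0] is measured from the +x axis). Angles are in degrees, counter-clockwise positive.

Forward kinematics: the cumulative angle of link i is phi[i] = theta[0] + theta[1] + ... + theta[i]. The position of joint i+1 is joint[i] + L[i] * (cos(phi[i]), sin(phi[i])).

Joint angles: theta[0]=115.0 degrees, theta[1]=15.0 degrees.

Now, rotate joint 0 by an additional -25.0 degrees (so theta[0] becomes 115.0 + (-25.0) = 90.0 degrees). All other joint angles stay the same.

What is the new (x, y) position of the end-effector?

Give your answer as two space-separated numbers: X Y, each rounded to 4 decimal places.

joint[0] = (0.0000, 0.0000)  (base)
link 0: phi[0] = 90 = 90 deg
  cos(90 deg) = 0.0000, sin(90 deg) = 1.0000
  joint[1] = (0.0000, 0.0000) + 2.6 * (0.0000, 1.0000) = (0.0000 + 0.0000, 0.0000 + 2.6000) = (0.0000, 2.6000)
link 1: phi[1] = 90 + 15 = 105 deg
  cos(105 deg) = -0.2588, sin(105 deg) = 0.9659
  joint[2] = (0.0000, 2.6000) + 2 * (-0.2588, 0.9659) = (0.0000 + -0.5176, 2.6000 + 1.9319) = (-0.5176, 4.5319)
End effector: (-0.5176, 4.5319)

Answer: -0.5176 4.5319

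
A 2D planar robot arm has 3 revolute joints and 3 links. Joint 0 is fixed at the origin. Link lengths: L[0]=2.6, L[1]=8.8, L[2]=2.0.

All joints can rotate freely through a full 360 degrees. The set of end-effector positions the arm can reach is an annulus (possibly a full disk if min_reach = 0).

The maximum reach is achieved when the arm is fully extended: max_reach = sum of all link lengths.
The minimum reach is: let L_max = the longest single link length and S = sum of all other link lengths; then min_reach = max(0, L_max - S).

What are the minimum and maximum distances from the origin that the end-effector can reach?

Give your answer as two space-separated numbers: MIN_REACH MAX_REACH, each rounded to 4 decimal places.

Answer: 4.2000 13.4000

Derivation:
Link lengths: [2.6, 8.8, 2.0]
max_reach = 2.6 + 8.8 + 2 = 13.4
L_max = max([2.6, 8.8, 2.0]) = 8.8
S (sum of others) = 13.4 - 8.8 = 4.6
min_reach = max(0, 8.8 - 4.6) = max(0, 4.2) = 4.2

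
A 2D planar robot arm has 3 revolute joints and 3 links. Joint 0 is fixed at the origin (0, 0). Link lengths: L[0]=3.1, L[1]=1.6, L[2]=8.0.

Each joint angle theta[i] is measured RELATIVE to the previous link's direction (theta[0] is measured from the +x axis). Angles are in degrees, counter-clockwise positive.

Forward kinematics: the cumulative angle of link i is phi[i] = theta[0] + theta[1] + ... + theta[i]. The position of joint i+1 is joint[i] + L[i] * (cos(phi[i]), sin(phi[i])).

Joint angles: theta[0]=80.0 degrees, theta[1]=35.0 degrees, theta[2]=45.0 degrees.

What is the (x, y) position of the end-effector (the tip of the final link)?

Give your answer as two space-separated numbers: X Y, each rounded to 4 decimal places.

Answer: -7.6554 7.2392

Derivation:
joint[0] = (0.0000, 0.0000)  (base)
link 0: phi[0] = 80 = 80 deg
  cos(80 deg) = 0.1736, sin(80 deg) = 0.9848
  joint[1] = (0.0000, 0.0000) + 3.1 * (0.1736, 0.9848) = (0.0000 + 0.5383, 0.0000 + 3.0529) = (0.5383, 3.0529)
link 1: phi[1] = 80 + 35 = 115 deg
  cos(115 deg) = -0.4226, sin(115 deg) = 0.9063
  joint[2] = (0.5383, 3.0529) + 1.6 * (-0.4226, 0.9063) = (0.5383 + -0.6762, 3.0529 + 1.4501) = (-0.1379, 4.5030)
link 2: phi[2] = 80 + 35 + 45 = 160 deg
  cos(160 deg) = -0.9397, sin(160 deg) = 0.3420
  joint[3] = (-0.1379, 4.5030) + 8 * (-0.9397, 0.3420) = (-0.1379 + -7.5175, 4.5030 + 2.7362) = (-7.6554, 7.2392)
End effector: (-7.6554, 7.2392)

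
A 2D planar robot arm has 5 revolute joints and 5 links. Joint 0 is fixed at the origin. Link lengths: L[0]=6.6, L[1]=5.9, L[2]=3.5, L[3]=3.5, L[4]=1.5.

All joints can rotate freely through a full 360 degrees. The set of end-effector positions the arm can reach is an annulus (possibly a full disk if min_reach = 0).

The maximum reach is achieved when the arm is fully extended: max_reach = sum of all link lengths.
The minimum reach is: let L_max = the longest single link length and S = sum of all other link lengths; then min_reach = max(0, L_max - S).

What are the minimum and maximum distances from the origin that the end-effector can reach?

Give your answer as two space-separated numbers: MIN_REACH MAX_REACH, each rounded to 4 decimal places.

Link lengths: [6.6, 5.9, 3.5, 3.5, 1.5]
max_reach = 6.6 + 5.9 + 3.5 + 3.5 + 1.5 = 21
L_max = max([6.6, 5.9, 3.5, 3.5, 1.5]) = 6.6
S (sum of others) = 21 - 6.6 = 14.4
min_reach = max(0, 6.6 - 14.4) = max(0, -7.8) = 0

Answer: 0.0000 21.0000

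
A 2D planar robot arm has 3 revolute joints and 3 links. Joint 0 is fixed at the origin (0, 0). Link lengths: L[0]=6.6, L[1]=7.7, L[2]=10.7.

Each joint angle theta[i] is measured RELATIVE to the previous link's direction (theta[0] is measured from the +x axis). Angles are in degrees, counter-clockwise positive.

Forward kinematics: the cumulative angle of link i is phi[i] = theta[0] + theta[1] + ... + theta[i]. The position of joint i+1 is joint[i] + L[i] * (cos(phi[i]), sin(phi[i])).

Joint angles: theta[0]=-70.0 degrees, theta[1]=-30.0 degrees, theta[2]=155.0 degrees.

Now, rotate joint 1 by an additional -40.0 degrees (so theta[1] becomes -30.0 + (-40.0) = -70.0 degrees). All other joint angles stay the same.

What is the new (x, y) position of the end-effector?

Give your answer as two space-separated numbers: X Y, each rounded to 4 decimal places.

Answer: 6.6942 -8.3821

Derivation:
joint[0] = (0.0000, 0.0000)  (base)
link 0: phi[0] = -70 = -70 deg
  cos(-70 deg) = 0.3420, sin(-70 deg) = -0.9397
  joint[1] = (0.0000, 0.0000) + 6.6 * (0.3420, -0.9397) = (0.0000 + 2.2573, 0.0000 + -6.2020) = (2.2573, -6.2020)
link 1: phi[1] = -70 + -70 = -140 deg
  cos(-140 deg) = -0.7660, sin(-140 deg) = -0.6428
  joint[2] = (2.2573, -6.2020) + 7.7 * (-0.7660, -0.6428) = (2.2573 + -5.8985, -6.2020 + -4.9495) = (-3.6412, -11.1514)
link 2: phi[2] = -70 + -70 + 155 = 15 deg
  cos(15 deg) = 0.9659, sin(15 deg) = 0.2588
  joint[3] = (-3.6412, -11.1514) + 10.7 * (0.9659, 0.2588) = (-3.6412 + 10.3354, -11.1514 + 2.7694) = (6.6942, -8.3821)
End effector: (6.6942, -8.3821)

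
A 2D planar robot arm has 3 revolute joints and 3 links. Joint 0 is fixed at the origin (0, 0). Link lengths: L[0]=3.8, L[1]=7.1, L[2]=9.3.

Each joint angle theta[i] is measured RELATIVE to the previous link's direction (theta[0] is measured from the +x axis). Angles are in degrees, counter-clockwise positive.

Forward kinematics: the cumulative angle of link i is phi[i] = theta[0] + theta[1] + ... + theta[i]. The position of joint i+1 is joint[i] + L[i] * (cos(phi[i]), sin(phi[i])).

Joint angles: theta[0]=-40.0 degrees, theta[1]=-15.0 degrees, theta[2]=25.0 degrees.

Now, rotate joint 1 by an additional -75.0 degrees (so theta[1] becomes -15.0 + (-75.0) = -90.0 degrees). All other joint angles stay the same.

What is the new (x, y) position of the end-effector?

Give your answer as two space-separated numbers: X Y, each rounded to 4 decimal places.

Answer: -4.0598 -16.8646

Derivation:
joint[0] = (0.0000, 0.0000)  (base)
link 0: phi[0] = -40 = -40 deg
  cos(-40 deg) = 0.7660, sin(-40 deg) = -0.6428
  joint[1] = (0.0000, 0.0000) + 3.8 * (0.7660, -0.6428) = (0.0000 + 2.9110, 0.0000 + -2.4426) = (2.9110, -2.4426)
link 1: phi[1] = -40 + -90 = -130 deg
  cos(-130 deg) = -0.6428, sin(-130 deg) = -0.7660
  joint[2] = (2.9110, -2.4426) + 7.1 * (-0.6428, -0.7660) = (2.9110 + -4.5638, -2.4426 + -5.4389) = (-1.6528, -7.8815)
link 2: phi[2] = -40 + -90 + 25 = -105 deg
  cos(-105 deg) = -0.2588, sin(-105 deg) = -0.9659
  joint[3] = (-1.6528, -7.8815) + 9.3 * (-0.2588, -0.9659) = (-1.6528 + -2.4070, -7.8815 + -8.9831) = (-4.0598, -16.8646)
End effector: (-4.0598, -16.8646)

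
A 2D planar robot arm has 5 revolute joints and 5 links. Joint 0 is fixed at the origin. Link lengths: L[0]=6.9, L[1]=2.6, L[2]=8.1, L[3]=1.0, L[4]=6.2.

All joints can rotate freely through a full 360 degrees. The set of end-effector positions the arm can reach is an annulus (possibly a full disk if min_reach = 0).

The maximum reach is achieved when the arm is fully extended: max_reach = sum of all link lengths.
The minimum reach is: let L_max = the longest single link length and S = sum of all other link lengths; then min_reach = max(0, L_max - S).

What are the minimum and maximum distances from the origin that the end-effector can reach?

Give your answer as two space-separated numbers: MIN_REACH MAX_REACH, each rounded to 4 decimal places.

Answer: 0.0000 24.8000

Derivation:
Link lengths: [6.9, 2.6, 8.1, 1.0, 6.2]
max_reach = 6.9 + 2.6 + 8.1 + 1 + 6.2 = 24.8
L_max = max([6.9, 2.6, 8.1, 1.0, 6.2]) = 8.1
S (sum of others) = 24.8 - 8.1 = 16.7
min_reach = max(0, 8.1 - 16.7) = max(0, -8.6) = 0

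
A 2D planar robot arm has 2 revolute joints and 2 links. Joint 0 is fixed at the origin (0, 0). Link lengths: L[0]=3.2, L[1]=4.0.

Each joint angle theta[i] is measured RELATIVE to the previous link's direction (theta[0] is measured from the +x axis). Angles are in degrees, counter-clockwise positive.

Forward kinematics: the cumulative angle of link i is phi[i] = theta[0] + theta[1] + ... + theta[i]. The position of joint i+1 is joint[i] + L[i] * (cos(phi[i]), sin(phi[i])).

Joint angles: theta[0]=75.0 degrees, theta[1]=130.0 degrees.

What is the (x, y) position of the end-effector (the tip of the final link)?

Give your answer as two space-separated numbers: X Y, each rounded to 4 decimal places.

Answer: -2.7970 1.4005

Derivation:
joint[0] = (0.0000, 0.0000)  (base)
link 0: phi[0] = 75 = 75 deg
  cos(75 deg) = 0.2588, sin(75 deg) = 0.9659
  joint[1] = (0.0000, 0.0000) + 3.2 * (0.2588, 0.9659) = (0.0000 + 0.8282, 0.0000 + 3.0910) = (0.8282, 3.0910)
link 1: phi[1] = 75 + 130 = 205 deg
  cos(205 deg) = -0.9063, sin(205 deg) = -0.4226
  joint[2] = (0.8282, 3.0910) + 4 * (-0.9063, -0.4226) = (0.8282 + -3.6252, 3.0910 + -1.6905) = (-2.7970, 1.4005)
End effector: (-2.7970, 1.4005)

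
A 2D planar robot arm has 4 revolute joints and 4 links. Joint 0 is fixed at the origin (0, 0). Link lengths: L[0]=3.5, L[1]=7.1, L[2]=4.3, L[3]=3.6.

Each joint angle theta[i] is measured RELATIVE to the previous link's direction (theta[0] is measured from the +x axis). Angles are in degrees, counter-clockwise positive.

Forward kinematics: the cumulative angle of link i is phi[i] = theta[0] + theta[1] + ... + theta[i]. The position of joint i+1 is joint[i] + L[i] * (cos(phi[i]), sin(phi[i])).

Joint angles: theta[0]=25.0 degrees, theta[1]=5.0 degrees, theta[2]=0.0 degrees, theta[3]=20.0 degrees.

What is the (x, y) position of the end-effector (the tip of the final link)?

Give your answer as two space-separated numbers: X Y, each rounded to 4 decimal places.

joint[0] = (0.0000, 0.0000)  (base)
link 0: phi[0] = 25 = 25 deg
  cos(25 deg) = 0.9063, sin(25 deg) = 0.4226
  joint[1] = (0.0000, 0.0000) + 3.5 * (0.9063, 0.4226) = (0.0000 + 3.1721, 0.0000 + 1.4792) = (3.1721, 1.4792)
link 1: phi[1] = 25 + 5 = 30 deg
  cos(30 deg) = 0.8660, sin(30 deg) = 0.5000
  joint[2] = (3.1721, 1.4792) + 7.1 * (0.8660, 0.5000) = (3.1721 + 6.1488, 1.4792 + 3.5500) = (9.3209, 5.0292)
link 2: phi[2] = 25 + 5 + 0 = 30 deg
  cos(30 deg) = 0.8660, sin(30 deg) = 0.5000
  joint[3] = (9.3209, 5.0292) + 4.3 * (0.8660, 0.5000) = (9.3209 + 3.7239, 5.0292 + 2.1500) = (13.0448, 7.1792)
link 3: phi[3] = 25 + 5 + 0 + 20 = 50 deg
  cos(50 deg) = 0.6428, sin(50 deg) = 0.7660
  joint[4] = (13.0448, 7.1792) + 3.6 * (0.6428, 0.7660) = (13.0448 + 2.3140, 7.1792 + 2.7578) = (15.3588, 9.9369)
End effector: (15.3588, 9.9369)

Answer: 15.3588 9.9369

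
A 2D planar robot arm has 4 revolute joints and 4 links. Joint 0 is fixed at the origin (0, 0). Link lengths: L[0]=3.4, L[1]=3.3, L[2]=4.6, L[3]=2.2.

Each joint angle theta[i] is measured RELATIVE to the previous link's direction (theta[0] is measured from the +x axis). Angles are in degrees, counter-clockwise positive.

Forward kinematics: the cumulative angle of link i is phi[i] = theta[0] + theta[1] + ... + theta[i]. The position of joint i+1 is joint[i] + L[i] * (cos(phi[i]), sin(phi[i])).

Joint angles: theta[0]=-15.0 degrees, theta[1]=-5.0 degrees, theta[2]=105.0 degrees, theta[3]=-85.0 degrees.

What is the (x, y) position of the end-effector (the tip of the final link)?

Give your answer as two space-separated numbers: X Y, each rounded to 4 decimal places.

Answer: 8.9860 2.5738

Derivation:
joint[0] = (0.0000, 0.0000)  (base)
link 0: phi[0] = -15 = -15 deg
  cos(-15 deg) = 0.9659, sin(-15 deg) = -0.2588
  joint[1] = (0.0000, 0.0000) + 3.4 * (0.9659, -0.2588) = (0.0000 + 3.2841, 0.0000 + -0.8800) = (3.2841, -0.8800)
link 1: phi[1] = -15 + -5 = -20 deg
  cos(-20 deg) = 0.9397, sin(-20 deg) = -0.3420
  joint[2] = (3.2841, -0.8800) + 3.3 * (0.9397, -0.3420) = (3.2841 + 3.1010, -0.8800 + -1.1287) = (6.3851, -2.0087)
link 2: phi[2] = -15 + -5 + 105 = 85 deg
  cos(85 deg) = 0.0872, sin(85 deg) = 0.9962
  joint[3] = (6.3851, -2.0087) + 4.6 * (0.0872, 0.9962) = (6.3851 + 0.4009, -2.0087 + 4.5825) = (6.7860, 2.5738)
link 3: phi[3] = -15 + -5 + 105 + -85 = 0 deg
  cos(0 deg) = 1.0000, sin(0 deg) = 0.0000
  joint[4] = (6.7860, 2.5738) + 2.2 * (1.0000, 0.0000) = (6.7860 + 2.2000, 2.5738 + 0.0000) = (8.9860, 2.5738)
End effector: (8.9860, 2.5738)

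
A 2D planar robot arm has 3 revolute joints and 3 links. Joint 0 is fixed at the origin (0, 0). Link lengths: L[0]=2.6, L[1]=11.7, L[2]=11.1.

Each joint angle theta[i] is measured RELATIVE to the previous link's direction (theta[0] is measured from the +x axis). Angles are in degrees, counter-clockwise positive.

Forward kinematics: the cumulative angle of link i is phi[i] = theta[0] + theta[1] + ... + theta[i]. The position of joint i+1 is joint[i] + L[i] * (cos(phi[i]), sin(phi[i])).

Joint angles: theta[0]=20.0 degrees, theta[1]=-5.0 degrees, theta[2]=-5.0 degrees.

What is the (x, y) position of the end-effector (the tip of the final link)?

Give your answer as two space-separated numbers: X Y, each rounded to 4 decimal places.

Answer: 24.6759 5.8449

Derivation:
joint[0] = (0.0000, 0.0000)  (base)
link 0: phi[0] = 20 = 20 deg
  cos(20 deg) = 0.9397, sin(20 deg) = 0.3420
  joint[1] = (0.0000, 0.0000) + 2.6 * (0.9397, 0.3420) = (0.0000 + 2.4432, 0.0000 + 0.8893) = (2.4432, 0.8893)
link 1: phi[1] = 20 + -5 = 15 deg
  cos(15 deg) = 0.9659, sin(15 deg) = 0.2588
  joint[2] = (2.4432, 0.8893) + 11.7 * (0.9659, 0.2588) = (2.4432 + 11.3013, 0.8893 + 3.0282) = (13.7445, 3.9174)
link 2: phi[2] = 20 + -5 + -5 = 10 deg
  cos(10 deg) = 0.9848, sin(10 deg) = 0.1736
  joint[3] = (13.7445, 3.9174) + 11.1 * (0.9848, 0.1736) = (13.7445 + 10.9314, 3.9174 + 1.9275) = (24.6759, 5.8449)
End effector: (24.6759, 5.8449)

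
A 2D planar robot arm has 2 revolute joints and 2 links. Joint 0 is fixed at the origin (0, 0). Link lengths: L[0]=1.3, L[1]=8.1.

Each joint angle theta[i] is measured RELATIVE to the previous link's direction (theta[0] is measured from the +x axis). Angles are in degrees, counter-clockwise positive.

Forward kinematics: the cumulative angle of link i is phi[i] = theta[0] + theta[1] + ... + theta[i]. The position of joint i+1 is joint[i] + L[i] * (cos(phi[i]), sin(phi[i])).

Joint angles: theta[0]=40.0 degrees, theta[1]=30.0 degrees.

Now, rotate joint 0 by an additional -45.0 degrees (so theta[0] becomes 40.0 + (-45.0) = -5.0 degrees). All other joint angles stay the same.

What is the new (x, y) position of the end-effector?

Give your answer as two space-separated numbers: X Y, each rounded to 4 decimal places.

joint[0] = (0.0000, 0.0000)  (base)
link 0: phi[0] = -5 = -5 deg
  cos(-5 deg) = 0.9962, sin(-5 deg) = -0.0872
  joint[1] = (0.0000, 0.0000) + 1.3 * (0.9962, -0.0872) = (0.0000 + 1.2951, 0.0000 + -0.1133) = (1.2951, -0.1133)
link 1: phi[1] = -5 + 30 = 25 deg
  cos(25 deg) = 0.9063, sin(25 deg) = 0.4226
  joint[2] = (1.2951, -0.1133) + 8.1 * (0.9063, 0.4226) = (1.2951 + 7.3411, -0.1133 + 3.4232) = (8.6361, 3.3099)
End effector: (8.6361, 3.3099)

Answer: 8.6361 3.3099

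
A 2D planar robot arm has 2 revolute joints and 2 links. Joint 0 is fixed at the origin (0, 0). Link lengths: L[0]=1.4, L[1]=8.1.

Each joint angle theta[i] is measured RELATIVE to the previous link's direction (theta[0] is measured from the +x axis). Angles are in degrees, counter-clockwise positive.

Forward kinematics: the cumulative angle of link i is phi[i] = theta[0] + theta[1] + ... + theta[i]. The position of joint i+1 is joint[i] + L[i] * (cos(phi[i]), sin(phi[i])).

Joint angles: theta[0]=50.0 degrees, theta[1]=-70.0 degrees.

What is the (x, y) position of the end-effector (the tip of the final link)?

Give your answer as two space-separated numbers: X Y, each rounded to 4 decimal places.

Answer: 8.5114 -1.6979

Derivation:
joint[0] = (0.0000, 0.0000)  (base)
link 0: phi[0] = 50 = 50 deg
  cos(50 deg) = 0.6428, sin(50 deg) = 0.7660
  joint[1] = (0.0000, 0.0000) + 1.4 * (0.6428, 0.7660) = (0.0000 + 0.8999, 0.0000 + 1.0725) = (0.8999, 1.0725)
link 1: phi[1] = 50 + -70 = -20 deg
  cos(-20 deg) = 0.9397, sin(-20 deg) = -0.3420
  joint[2] = (0.8999, 1.0725) + 8.1 * (0.9397, -0.3420) = (0.8999 + 7.6115, 1.0725 + -2.7704) = (8.5114, -1.6979)
End effector: (8.5114, -1.6979)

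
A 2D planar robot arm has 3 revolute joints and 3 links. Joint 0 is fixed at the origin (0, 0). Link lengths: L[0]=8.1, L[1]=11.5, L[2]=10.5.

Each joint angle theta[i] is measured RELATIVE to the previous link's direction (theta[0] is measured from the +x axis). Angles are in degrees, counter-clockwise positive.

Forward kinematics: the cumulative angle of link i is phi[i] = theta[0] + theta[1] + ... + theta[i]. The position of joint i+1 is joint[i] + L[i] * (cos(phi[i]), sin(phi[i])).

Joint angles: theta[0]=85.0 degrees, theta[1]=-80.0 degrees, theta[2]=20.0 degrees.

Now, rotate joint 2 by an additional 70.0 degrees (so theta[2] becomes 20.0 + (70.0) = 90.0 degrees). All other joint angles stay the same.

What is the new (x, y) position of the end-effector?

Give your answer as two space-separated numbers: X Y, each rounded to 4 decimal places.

Answer: 11.2471 19.5315

Derivation:
joint[0] = (0.0000, 0.0000)  (base)
link 0: phi[0] = 85 = 85 deg
  cos(85 deg) = 0.0872, sin(85 deg) = 0.9962
  joint[1] = (0.0000, 0.0000) + 8.1 * (0.0872, 0.9962) = (0.0000 + 0.7060, 0.0000 + 8.0692) = (0.7060, 8.0692)
link 1: phi[1] = 85 + -80 = 5 deg
  cos(5 deg) = 0.9962, sin(5 deg) = 0.0872
  joint[2] = (0.7060, 8.0692) + 11.5 * (0.9962, 0.0872) = (0.7060 + 11.4562, 8.0692 + 1.0023) = (12.1622, 9.0715)
link 2: phi[2] = 85 + -80 + 90 = 95 deg
  cos(95 deg) = -0.0872, sin(95 deg) = 0.9962
  joint[3] = (12.1622, 9.0715) + 10.5 * (-0.0872, 0.9962) = (12.1622 + -0.9151, 9.0715 + 10.4600) = (11.2471, 19.5315)
End effector: (11.2471, 19.5315)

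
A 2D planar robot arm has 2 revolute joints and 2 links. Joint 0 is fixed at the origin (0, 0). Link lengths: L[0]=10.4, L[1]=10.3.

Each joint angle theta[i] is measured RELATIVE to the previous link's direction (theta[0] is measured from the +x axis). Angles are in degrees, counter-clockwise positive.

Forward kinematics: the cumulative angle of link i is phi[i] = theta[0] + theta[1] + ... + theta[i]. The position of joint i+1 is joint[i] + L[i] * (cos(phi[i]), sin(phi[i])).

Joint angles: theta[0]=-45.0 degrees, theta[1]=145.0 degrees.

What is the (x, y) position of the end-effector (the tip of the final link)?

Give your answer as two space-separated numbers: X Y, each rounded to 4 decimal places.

Answer: 5.5653 2.7896

Derivation:
joint[0] = (0.0000, 0.0000)  (base)
link 0: phi[0] = -45 = -45 deg
  cos(-45 deg) = 0.7071, sin(-45 deg) = -0.7071
  joint[1] = (0.0000, 0.0000) + 10.4 * (0.7071, -0.7071) = (0.0000 + 7.3539, 0.0000 + -7.3539) = (7.3539, -7.3539)
link 1: phi[1] = -45 + 145 = 100 deg
  cos(100 deg) = -0.1736, sin(100 deg) = 0.9848
  joint[2] = (7.3539, -7.3539) + 10.3 * (-0.1736, 0.9848) = (7.3539 + -1.7886, -7.3539 + 10.1435) = (5.5653, 2.7896)
End effector: (5.5653, 2.7896)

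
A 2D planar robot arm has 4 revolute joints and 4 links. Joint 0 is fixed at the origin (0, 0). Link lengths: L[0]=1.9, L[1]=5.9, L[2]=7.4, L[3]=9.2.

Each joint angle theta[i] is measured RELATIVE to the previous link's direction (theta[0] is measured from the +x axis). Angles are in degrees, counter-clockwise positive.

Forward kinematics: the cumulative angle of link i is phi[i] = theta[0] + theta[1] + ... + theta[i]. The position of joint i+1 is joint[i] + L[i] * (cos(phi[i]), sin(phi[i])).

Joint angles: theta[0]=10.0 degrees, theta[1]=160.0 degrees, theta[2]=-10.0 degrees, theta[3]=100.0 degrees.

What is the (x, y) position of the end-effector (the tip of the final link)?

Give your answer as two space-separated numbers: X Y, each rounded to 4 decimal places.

Answer: -12.4905 -5.1748

Derivation:
joint[0] = (0.0000, 0.0000)  (base)
link 0: phi[0] = 10 = 10 deg
  cos(10 deg) = 0.9848, sin(10 deg) = 0.1736
  joint[1] = (0.0000, 0.0000) + 1.9 * (0.9848, 0.1736) = (0.0000 + 1.8711, 0.0000 + 0.3299) = (1.8711, 0.3299)
link 1: phi[1] = 10 + 160 = 170 deg
  cos(170 deg) = -0.9848, sin(170 deg) = 0.1736
  joint[2] = (1.8711, 0.3299) + 5.9 * (-0.9848, 0.1736) = (1.8711 + -5.8104, 0.3299 + 1.0245) = (-3.9392, 1.3545)
link 2: phi[2] = 10 + 160 + -10 = 160 deg
  cos(160 deg) = -0.9397, sin(160 deg) = 0.3420
  joint[3] = (-3.9392, 1.3545) + 7.4 * (-0.9397, 0.3420) = (-3.9392 + -6.9537, 1.3545 + 2.5309) = (-10.8930, 3.8854)
link 3: phi[3] = 10 + 160 + -10 + 100 = 260 deg
  cos(260 deg) = -0.1736, sin(260 deg) = -0.9848
  joint[4] = (-10.8930, 3.8854) + 9.2 * (-0.1736, -0.9848) = (-10.8930 + -1.5976, 3.8854 + -9.0602) = (-12.4905, -5.1748)
End effector: (-12.4905, -5.1748)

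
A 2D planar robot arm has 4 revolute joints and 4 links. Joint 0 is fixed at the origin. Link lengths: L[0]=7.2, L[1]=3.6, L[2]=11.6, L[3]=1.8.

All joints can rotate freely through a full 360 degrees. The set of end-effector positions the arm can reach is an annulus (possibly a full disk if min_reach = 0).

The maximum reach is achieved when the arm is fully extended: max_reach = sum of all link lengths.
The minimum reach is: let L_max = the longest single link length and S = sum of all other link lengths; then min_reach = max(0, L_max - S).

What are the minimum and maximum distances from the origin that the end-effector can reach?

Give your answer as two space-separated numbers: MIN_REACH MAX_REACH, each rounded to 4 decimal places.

Link lengths: [7.2, 3.6, 11.6, 1.8]
max_reach = 7.2 + 3.6 + 11.6 + 1.8 = 24.2
L_max = max([7.2, 3.6, 11.6, 1.8]) = 11.6
S (sum of others) = 24.2 - 11.6 = 12.6
min_reach = max(0, 11.6 - 12.6) = max(0, -1) = 0

Answer: 0.0000 24.2000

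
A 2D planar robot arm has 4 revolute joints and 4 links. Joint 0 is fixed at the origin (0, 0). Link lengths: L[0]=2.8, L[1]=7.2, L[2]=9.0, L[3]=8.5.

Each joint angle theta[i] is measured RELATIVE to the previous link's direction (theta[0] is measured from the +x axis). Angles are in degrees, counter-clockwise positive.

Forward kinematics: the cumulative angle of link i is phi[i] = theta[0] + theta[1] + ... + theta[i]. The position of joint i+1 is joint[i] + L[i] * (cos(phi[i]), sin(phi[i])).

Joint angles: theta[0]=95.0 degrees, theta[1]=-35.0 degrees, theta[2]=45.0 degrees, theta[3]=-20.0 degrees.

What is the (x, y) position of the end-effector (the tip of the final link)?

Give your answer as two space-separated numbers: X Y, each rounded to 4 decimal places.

joint[0] = (0.0000, 0.0000)  (base)
link 0: phi[0] = 95 = 95 deg
  cos(95 deg) = -0.0872, sin(95 deg) = 0.9962
  joint[1] = (0.0000, 0.0000) + 2.8 * (-0.0872, 0.9962) = (0.0000 + -0.2440, 0.0000 + 2.7893) = (-0.2440, 2.7893)
link 1: phi[1] = 95 + -35 = 60 deg
  cos(60 deg) = 0.5000, sin(60 deg) = 0.8660
  joint[2] = (-0.2440, 2.7893) + 7.2 * (0.5000, 0.8660) = (-0.2440 + 3.6000, 2.7893 + 6.2354) = (3.3560, 9.0247)
link 2: phi[2] = 95 + -35 + 45 = 105 deg
  cos(105 deg) = -0.2588, sin(105 deg) = 0.9659
  joint[3] = (3.3560, 9.0247) + 9 * (-0.2588, 0.9659) = (3.3560 + -2.3294, 9.0247 + 8.6933) = (1.0266, 17.7181)
link 3: phi[3] = 95 + -35 + 45 + -20 = 85 deg
  cos(85 deg) = 0.0872, sin(85 deg) = 0.9962
  joint[4] = (1.0266, 17.7181) + 8.5 * (0.0872, 0.9962) = (1.0266 + 0.7408, 17.7181 + 8.4677) = (1.7674, 26.1857)
End effector: (1.7674, 26.1857)

Answer: 1.7674 26.1857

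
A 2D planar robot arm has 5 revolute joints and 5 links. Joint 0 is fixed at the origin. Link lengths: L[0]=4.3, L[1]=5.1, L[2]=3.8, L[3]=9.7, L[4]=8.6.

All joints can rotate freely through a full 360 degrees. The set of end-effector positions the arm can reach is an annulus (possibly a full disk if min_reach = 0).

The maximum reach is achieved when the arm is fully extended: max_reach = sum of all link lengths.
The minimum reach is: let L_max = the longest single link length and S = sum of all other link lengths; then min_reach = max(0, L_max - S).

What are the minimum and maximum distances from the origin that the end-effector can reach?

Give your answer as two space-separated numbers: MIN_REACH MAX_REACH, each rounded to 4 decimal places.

Link lengths: [4.3, 5.1, 3.8, 9.7, 8.6]
max_reach = 4.3 + 5.1 + 3.8 + 9.7 + 8.6 = 31.5
L_max = max([4.3, 5.1, 3.8, 9.7, 8.6]) = 9.7
S (sum of others) = 31.5 - 9.7 = 21.8
min_reach = max(0, 9.7 - 21.8) = max(0, -12.1) = 0

Answer: 0.0000 31.5000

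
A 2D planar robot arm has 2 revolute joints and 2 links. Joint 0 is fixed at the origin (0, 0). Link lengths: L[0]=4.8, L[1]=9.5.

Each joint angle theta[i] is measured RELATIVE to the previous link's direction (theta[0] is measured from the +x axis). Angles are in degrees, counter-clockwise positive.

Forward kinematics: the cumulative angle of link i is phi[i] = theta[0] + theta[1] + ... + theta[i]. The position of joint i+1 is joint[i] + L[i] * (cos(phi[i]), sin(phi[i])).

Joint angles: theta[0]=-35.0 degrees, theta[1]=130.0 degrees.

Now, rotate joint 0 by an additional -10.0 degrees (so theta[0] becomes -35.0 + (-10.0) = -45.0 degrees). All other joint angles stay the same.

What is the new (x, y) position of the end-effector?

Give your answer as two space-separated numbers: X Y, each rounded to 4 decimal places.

joint[0] = (0.0000, 0.0000)  (base)
link 0: phi[0] = -45 = -45 deg
  cos(-45 deg) = 0.7071, sin(-45 deg) = -0.7071
  joint[1] = (0.0000, 0.0000) + 4.8 * (0.7071, -0.7071) = (0.0000 + 3.3941, 0.0000 + -3.3941) = (3.3941, -3.3941)
link 1: phi[1] = -45 + 130 = 85 deg
  cos(85 deg) = 0.0872, sin(85 deg) = 0.9962
  joint[2] = (3.3941, -3.3941) + 9.5 * (0.0872, 0.9962) = (3.3941 + 0.8280, -3.3941 + 9.4638) = (4.2221, 6.0697)
End effector: (4.2221, 6.0697)

Answer: 4.2221 6.0697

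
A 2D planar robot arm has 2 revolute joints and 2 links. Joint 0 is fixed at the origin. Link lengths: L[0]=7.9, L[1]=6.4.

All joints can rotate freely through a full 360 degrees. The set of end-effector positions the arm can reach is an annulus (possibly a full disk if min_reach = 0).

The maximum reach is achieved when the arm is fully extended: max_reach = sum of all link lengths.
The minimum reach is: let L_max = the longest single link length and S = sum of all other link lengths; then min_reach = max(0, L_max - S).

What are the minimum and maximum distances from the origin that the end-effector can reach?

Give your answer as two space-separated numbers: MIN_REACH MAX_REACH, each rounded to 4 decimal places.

Answer: 1.5000 14.3000

Derivation:
Link lengths: [7.9, 6.4]
max_reach = 7.9 + 6.4 = 14.3
L_max = max([7.9, 6.4]) = 7.9
S (sum of others) = 14.3 - 7.9 = 6.4
min_reach = max(0, 7.9 - 6.4) = max(0, 1.5) = 1.5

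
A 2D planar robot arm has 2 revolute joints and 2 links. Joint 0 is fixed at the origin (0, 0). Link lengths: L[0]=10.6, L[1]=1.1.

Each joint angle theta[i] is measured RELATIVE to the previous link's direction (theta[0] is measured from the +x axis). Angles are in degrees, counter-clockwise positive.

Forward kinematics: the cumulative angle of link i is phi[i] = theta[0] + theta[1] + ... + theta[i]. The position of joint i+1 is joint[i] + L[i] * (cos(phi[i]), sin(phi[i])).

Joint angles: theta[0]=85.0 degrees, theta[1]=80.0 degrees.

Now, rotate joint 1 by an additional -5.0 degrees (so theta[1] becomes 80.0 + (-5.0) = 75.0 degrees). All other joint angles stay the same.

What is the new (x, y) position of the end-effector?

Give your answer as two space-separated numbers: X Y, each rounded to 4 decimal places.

Answer: -0.1098 10.9359

Derivation:
joint[0] = (0.0000, 0.0000)  (base)
link 0: phi[0] = 85 = 85 deg
  cos(85 deg) = 0.0872, sin(85 deg) = 0.9962
  joint[1] = (0.0000, 0.0000) + 10.6 * (0.0872, 0.9962) = (0.0000 + 0.9239, 0.0000 + 10.5597) = (0.9239, 10.5597)
link 1: phi[1] = 85 + 75 = 160 deg
  cos(160 deg) = -0.9397, sin(160 deg) = 0.3420
  joint[2] = (0.9239, 10.5597) + 1.1 * (-0.9397, 0.3420) = (0.9239 + -1.0337, 10.5597 + 0.3762) = (-0.1098, 10.9359)
End effector: (-0.1098, 10.9359)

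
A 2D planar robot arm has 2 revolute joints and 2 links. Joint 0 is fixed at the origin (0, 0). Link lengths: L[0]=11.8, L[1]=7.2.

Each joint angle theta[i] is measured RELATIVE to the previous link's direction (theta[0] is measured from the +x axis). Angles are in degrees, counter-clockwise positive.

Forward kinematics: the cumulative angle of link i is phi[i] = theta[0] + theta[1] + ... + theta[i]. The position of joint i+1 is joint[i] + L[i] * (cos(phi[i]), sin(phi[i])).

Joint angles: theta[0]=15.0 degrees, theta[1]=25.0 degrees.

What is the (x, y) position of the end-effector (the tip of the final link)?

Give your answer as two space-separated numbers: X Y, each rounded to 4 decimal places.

Answer: 16.9134 7.6821

Derivation:
joint[0] = (0.0000, 0.0000)  (base)
link 0: phi[0] = 15 = 15 deg
  cos(15 deg) = 0.9659, sin(15 deg) = 0.2588
  joint[1] = (0.0000, 0.0000) + 11.8 * (0.9659, 0.2588) = (0.0000 + 11.3979, 0.0000 + 3.0541) = (11.3979, 3.0541)
link 1: phi[1] = 15 + 25 = 40 deg
  cos(40 deg) = 0.7660, sin(40 deg) = 0.6428
  joint[2] = (11.3979, 3.0541) + 7.2 * (0.7660, 0.6428) = (11.3979 + 5.5155, 3.0541 + 4.6281) = (16.9134, 7.6821)
End effector: (16.9134, 7.6821)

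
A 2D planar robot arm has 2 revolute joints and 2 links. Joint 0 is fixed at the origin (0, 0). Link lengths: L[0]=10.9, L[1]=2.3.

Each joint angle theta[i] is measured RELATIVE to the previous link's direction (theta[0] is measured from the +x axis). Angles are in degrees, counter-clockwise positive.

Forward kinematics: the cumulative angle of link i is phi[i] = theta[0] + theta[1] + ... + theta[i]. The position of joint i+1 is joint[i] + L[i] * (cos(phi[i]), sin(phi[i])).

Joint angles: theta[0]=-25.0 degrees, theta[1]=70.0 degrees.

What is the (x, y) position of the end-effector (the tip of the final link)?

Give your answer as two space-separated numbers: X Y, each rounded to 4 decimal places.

joint[0] = (0.0000, 0.0000)  (base)
link 0: phi[0] = -25 = -25 deg
  cos(-25 deg) = 0.9063, sin(-25 deg) = -0.4226
  joint[1] = (0.0000, 0.0000) + 10.9 * (0.9063, -0.4226) = (0.0000 + 9.8788, 0.0000 + -4.6065) = (9.8788, -4.6065)
link 1: phi[1] = -25 + 70 = 45 deg
  cos(45 deg) = 0.7071, sin(45 deg) = 0.7071
  joint[2] = (9.8788, -4.6065) + 2.3 * (0.7071, 0.7071) = (9.8788 + 1.6263, -4.6065 + 1.6263) = (11.5051, -2.9802)
End effector: (11.5051, -2.9802)

Answer: 11.5051 -2.9802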